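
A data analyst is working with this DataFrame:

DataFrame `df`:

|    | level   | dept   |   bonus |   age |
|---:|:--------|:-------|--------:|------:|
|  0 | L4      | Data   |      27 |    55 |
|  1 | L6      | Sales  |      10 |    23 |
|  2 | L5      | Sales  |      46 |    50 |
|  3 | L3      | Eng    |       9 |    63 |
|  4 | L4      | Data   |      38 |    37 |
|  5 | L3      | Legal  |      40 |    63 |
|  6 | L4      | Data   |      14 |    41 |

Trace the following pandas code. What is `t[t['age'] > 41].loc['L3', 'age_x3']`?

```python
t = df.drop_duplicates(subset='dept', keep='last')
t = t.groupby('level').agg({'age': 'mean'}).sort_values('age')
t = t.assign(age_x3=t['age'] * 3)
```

drop duplicate dept (keep=last):
  level   dept  bonus  age
2    L5  Sales     46   50
3    L3    Eng      9   63
5    L3  Legal     40   63
6    L4   Data     14   41
group by level, mean of age:
        age
level      
L3     63.0
L4     41.0
L5     50.0
sort by age:
        age
level      
L4     41.0
L5     50.0
L3     63.0
add column age_x3 = t['age'] * 3:
        age  age_x3
level              
L4     41.0   123.0
L5     50.0   150.0
L3     63.0   189.0
filter rows where age > 41:
        age  age_x3
level              
L5     50.0   150.0
L3     63.0   189.0
The value at row 'L3', column 'age_x3' is 189.0.

189.0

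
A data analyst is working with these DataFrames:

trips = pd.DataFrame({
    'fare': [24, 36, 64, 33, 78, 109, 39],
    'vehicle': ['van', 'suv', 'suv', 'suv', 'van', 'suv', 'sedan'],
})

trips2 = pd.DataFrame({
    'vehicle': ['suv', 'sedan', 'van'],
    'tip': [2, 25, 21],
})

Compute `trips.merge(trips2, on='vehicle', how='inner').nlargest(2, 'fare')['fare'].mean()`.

93.5

merge on 'vehicle' (how='inner') → 7 rows:
   fare vehicle  tip
0    24     van   21
1    36     suv    2
2    64     suv    2
3    33     suv    2
4    78     van   21
5   109     suv    2
6    39   sedan   25
take 2 rows with largest fare:
   fare vehicle  tip
5   109     suv    2
4    78     van   21
Hence 93.5.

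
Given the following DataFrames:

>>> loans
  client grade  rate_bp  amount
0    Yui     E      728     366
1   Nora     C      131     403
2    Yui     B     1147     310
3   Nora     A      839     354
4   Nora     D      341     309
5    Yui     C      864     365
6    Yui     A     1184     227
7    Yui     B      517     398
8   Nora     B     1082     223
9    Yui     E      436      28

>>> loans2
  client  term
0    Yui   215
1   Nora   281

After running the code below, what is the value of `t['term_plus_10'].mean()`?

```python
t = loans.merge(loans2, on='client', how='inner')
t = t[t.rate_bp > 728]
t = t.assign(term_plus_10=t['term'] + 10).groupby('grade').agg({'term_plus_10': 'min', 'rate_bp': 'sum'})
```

merge on 'client' (how='inner') → 10 rows:
  client grade  rate_bp  amount  term
0    Yui     E      728     366   215
1   Nora     C      131     403   281
2    Yui     B     1147     310   215
3   Nora     A      839     354   281
4   Nora     D      341     309   281
5    Yui     C      864     365   215
6    Yui     A     1184     227   215
7    Yui     B      517     398   215
8   Nora     B     1082     223   281
9    Yui     E      436      28   215
filter rows where rate_bp > 728:
  client grade  rate_bp  amount  term
2    Yui     B     1147     310   215
3   Nora     A      839     354   281
5    Yui     C      864     365   215
6    Yui     A     1184     227   215
8   Nora     B     1082     223   281
add column term_plus_10 = t['term'] + 10:
  client grade  rate_bp  amount  term  term_plus_10
2    Yui     B     1147     310   215           225
3   Nora     A      839     354   281           291
5    Yui     C      864     365   215           225
6    Yui     A     1184     227   215           225
8   Nora     B     1082     223   281           291
group by grade: min(term_plus_10), sum(rate_bp):
       term_plus_10  rate_bp
grade                       
A               225     2023
B               225     2229
C               225      864
mean of column 'term_plus_10' → 225.0

225.0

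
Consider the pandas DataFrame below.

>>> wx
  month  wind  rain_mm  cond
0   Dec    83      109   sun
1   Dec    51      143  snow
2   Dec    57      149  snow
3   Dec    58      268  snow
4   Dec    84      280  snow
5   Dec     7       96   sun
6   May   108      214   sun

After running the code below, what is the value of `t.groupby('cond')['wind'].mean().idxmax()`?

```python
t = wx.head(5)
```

take first 5 rows:
  month  wind  rain_mm  cond
0   Dec    83      109   sun
1   Dec    51      143  snow
2   Dec    57      149  snow
3   Dec    58      268  snow
4   Dec    84      280  snow
group by cond, mean of wind:
cond
snow    62.5
sun     83.0
Name: wind, dtype: float64
label with the largest value → sun

sun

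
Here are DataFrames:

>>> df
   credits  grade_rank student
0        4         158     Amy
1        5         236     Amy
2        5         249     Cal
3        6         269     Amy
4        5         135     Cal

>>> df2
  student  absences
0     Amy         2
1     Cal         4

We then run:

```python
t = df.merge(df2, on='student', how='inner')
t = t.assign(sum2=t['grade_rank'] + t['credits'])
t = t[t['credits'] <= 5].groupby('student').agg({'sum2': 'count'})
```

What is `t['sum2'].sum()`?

4

merge on 'student' (how='inner') → 5 rows:
   credits  grade_rank student  absences
0        4         158     Amy         2
1        5         236     Amy         2
2        5         249     Cal         4
3        6         269     Amy         2
4        5         135     Cal         4
add column sum2 = t['grade_rank'] + t['credits']:
   credits  grade_rank student  absences  sum2
0        4         158     Amy         2   162
1        5         236     Amy         2   241
2        5         249     Cal         4   254
3        6         269     Amy         2   275
4        5         135     Cal         4   140
filter rows where credits <= 5:
   credits  grade_rank student  absences  sum2
0        4         158     Amy         2   162
1        5         236     Amy         2   241
2        5         249     Cal         4   254
4        5         135     Cal         4   140
group by student, count of sum2:
         sum2
student      
Amy         2
Cal         2
Hence 4.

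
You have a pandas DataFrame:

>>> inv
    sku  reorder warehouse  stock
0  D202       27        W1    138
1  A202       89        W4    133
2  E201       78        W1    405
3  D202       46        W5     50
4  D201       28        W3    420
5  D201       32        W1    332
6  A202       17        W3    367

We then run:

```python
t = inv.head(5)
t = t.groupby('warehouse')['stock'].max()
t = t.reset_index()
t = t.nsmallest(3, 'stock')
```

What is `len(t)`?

3

take first 5 rows:
    sku  reorder warehouse  stock
0  D202       27        W1    138
1  A202       89        W4    133
2  E201       78        W1    405
3  D202       46        W5     50
4  D201       28        W3    420
group by warehouse, max of stock:
warehouse
W1    405
W3    420
W4    133
W5     50
Name: stock, dtype: int64
reset_index():
  warehouse  stock
0        W1    405
1        W3    420
2        W4    133
3        W5     50
take 3 rows with smallest stock:
  warehouse  stock
3        W5     50
2        W4    133
0        W1    405
The number of rows is 3.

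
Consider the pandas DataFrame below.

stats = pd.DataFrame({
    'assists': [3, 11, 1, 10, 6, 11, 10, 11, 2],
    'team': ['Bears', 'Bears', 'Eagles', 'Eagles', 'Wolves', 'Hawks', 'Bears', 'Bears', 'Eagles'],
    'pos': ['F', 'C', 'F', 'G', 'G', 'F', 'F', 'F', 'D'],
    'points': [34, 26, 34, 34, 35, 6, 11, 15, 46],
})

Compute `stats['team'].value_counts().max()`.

value_counts of team:
team
Bears     4
Eagles    3
Wolves    1
Hawks     1
Name: count, dtype: int64
So max() = 4.

4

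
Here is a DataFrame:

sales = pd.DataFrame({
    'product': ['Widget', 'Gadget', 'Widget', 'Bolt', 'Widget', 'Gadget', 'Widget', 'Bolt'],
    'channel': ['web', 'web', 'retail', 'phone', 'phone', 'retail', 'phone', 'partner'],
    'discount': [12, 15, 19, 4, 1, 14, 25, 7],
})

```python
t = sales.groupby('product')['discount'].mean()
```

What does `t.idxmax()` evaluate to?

Gadget

group by product, mean of discount:
product
Bolt       5.50
Gadget    14.50
Widget    14.25
Name: discount, dtype: float64
The label with the largest value is Gadget.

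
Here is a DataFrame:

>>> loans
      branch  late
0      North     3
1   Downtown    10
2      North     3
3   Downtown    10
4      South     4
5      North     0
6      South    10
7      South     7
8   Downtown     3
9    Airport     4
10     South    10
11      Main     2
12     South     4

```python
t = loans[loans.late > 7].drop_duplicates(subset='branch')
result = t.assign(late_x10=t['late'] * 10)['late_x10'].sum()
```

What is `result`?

filter rows where late > 7:
      branch  late
1   Downtown    10
3   Downtown    10
6      South    10
10     South    10
drop duplicate branch (keep=first):
     branch  late
1  Downtown    10
6     South    10
add column late_x10 = t['late'] * 10:
     branch  late  late_x10
1  Downtown    10       100
6     South    10       100
The sum of column 'late_x10' is 200.

200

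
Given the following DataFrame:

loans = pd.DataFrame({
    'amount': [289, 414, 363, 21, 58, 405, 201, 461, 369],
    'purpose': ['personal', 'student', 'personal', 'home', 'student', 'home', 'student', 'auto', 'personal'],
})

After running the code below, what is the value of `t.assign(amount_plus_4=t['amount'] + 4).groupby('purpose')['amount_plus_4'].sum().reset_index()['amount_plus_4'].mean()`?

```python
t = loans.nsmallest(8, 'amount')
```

717.333333333

take 8 rows with smallest amount:
   amount   purpose
3      21      home
4      58   student
6     201   student
0     289  personal
2     363  personal
8     369  personal
5     405      home
1     414   student
add column amount_plus_4 = t['amount'] + 4:
   amount   purpose  amount_plus_4
3      21      home             25
4      58   student             62
6     201   student            205
0     289  personal            293
2     363  personal            367
8     369  personal            373
5     405      home            409
1     414   student            418
group by purpose, sum of amount_plus_4:
purpose
home         434
personal    1033
student      685
Name: amount_plus_4, dtype: int64
reset_index():
    purpose  amount_plus_4
0      home            434
1  personal           1033
2   student            685
Then the mean of column 'amount_plus_4': 717.333333333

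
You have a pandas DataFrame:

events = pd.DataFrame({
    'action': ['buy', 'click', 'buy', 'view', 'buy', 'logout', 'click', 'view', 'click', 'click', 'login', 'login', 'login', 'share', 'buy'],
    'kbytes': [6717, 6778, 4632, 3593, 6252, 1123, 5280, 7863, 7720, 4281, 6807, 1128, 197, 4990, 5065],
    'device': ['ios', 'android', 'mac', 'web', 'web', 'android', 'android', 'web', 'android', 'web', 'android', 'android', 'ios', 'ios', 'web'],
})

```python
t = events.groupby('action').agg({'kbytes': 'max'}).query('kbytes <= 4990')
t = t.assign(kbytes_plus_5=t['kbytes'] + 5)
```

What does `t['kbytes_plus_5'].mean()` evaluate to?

group by action, max of kbytes:
        kbytes
action        
buy       6717
click     7720
login     6807
logout    1123
share     4990
view      7863
filter rows where kbytes <= 4990:
        kbytes
action        
logout    1123
share     4990
add column kbytes_plus_5 = t['kbytes'] + 5:
        kbytes  kbytes_plus_5
action                       
logout    1123           1128
share     4990           4995
Finally, mean of column 'kbytes_plus_5' = 3061.5.

3061.5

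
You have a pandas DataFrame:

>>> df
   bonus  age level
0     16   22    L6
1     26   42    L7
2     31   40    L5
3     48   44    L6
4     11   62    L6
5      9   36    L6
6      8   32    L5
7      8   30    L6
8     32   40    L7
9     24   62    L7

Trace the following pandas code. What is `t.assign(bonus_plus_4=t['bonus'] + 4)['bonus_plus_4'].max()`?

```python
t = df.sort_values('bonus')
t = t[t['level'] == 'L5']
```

sort by bonus:
   bonus  age level
6      8   32    L5
7      8   30    L6
5      9   36    L6
4     11   62    L6
0     16   22    L6
9     24   62    L7
1     26   42    L7
2     31   40    L5
8     32   40    L7
3     48   44    L6
filter rows where level == 'L5':
   bonus  age level
6      8   32    L5
2     31   40    L5
add column bonus_plus_4 = t['bonus'] + 4:
   bonus  age level  bonus_plus_4
6      8   32    L5            12
2     31   40    L5            35

35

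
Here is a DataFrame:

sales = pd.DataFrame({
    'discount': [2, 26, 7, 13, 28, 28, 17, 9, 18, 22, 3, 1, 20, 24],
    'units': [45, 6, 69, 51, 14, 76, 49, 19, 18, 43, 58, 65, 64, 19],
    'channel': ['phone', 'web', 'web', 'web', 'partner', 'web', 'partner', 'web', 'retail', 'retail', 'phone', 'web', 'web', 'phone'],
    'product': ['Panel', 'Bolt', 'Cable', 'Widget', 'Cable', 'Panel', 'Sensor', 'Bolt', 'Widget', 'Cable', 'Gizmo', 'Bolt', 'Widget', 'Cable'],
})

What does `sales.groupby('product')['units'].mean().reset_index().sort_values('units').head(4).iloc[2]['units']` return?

44.3333333333

group by product, mean of units:
product
Bolt      30.000000
Cable     36.250000
Gizmo     58.000000
Panel     60.500000
Sensor    49.000000
Widget    44.333333
Name: units, dtype: float64
reset_index():
  product      units
0    Bolt  30.000000
1   Cable  36.250000
2   Gizmo  58.000000
3   Panel  60.500000
4  Sensor  49.000000
5  Widget  44.333333
sort by units:
  product      units
0    Bolt  30.000000
1   Cable  36.250000
5  Widget  44.333333
4  Sensor  49.000000
2   Gizmo  58.000000
3   Panel  60.500000
take first 4 rows:
  product      units
0    Bolt  30.000000
1   Cable  36.250000
5  Widget  44.333333
4  Sensor  49.000000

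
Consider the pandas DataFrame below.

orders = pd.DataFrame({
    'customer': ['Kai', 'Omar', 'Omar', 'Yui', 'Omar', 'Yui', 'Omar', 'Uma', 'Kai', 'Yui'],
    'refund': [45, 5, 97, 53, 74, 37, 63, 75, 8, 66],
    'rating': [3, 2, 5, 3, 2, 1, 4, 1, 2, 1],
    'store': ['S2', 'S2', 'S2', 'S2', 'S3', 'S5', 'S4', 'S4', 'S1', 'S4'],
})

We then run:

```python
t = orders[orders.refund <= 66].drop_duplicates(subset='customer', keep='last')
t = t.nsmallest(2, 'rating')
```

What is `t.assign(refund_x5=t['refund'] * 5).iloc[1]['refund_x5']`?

40

filter rows where refund <= 66:
  customer  refund  rating store
0      Kai      45       3    S2
1     Omar       5       2    S2
3      Yui      53       3    S2
5      Yui      37       1    S5
6     Omar      63       4    S4
8      Kai       8       2    S1
9      Yui      66       1    S4
drop duplicate customer (keep=last):
  customer  refund  rating store
6     Omar      63       4    S4
8      Kai       8       2    S1
9      Yui      66       1    S4
take 2 rows with smallest rating:
  customer  refund  rating store
9      Yui      66       1    S4
8      Kai       8       2    S1
add column refund_x5 = t['refund'] * 5:
  customer  refund  rating store  refund_x5
9      Yui      66       1    S4        330
8      Kai       8       2    S1         40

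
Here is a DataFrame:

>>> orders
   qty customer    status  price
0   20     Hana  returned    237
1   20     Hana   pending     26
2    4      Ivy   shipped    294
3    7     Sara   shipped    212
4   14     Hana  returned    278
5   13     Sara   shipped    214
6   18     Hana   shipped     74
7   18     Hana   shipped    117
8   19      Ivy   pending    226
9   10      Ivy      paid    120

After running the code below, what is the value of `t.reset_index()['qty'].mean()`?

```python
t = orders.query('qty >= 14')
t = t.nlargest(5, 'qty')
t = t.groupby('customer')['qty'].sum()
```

47.5

filter rows where qty >= 14:
   qty customer    status  price
0   20     Hana  returned    237
1   20     Hana   pending     26
4   14     Hana  returned    278
6   18     Hana   shipped     74
7   18     Hana   shipped    117
8   19      Ivy   pending    226
take 5 rows with largest qty:
   qty customer    status  price
0   20     Hana  returned    237
1   20     Hana   pending     26
8   19      Ivy   pending    226
6   18     Hana   shipped     74
7   18     Hana   shipped    117
group by customer, sum of qty:
customer
Hana    76
Ivy     19
Name: qty, dtype: int64
reset_index():
  customer  qty
0     Hana   76
1      Ivy   19
Then the mean of column 'qty': 47.5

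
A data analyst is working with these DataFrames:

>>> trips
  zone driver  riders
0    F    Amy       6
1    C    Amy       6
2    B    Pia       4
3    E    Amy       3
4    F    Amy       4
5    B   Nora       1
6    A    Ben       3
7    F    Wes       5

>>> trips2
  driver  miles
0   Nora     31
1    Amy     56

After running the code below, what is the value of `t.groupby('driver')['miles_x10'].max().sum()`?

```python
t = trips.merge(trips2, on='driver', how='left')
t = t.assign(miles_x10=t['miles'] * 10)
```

merge on 'driver' (how='left') → 8 rows:
  zone driver  riders  miles
0    F    Amy       6   56.0
1    C    Amy       6   56.0
2    B    Pia       4    NaN
3    E    Amy       3   56.0
4    F    Amy       4   56.0
5    B   Nora       1   31.0
6    A    Ben       3    NaN
7    F    Wes       5    NaN
add column miles_x10 = t['miles'] * 10:
  zone driver  riders  miles  miles_x10
0    F    Amy       6   56.0      560.0
1    C    Amy       6   56.0      560.0
2    B    Pia       4    NaN        NaN
3    E    Amy       3   56.0      560.0
4    F    Amy       4   56.0      560.0
5    B   Nora       1   31.0      310.0
6    A    Ben       3    NaN        NaN
7    F    Wes       5    NaN        NaN
group by driver, max of miles_x10:
driver
Amy     560.0
Ben       NaN
Nora    310.0
Pia       NaN
Wes       NaN
Name: miles_x10, dtype: float64
sum of the resulting series → 870.0

870.0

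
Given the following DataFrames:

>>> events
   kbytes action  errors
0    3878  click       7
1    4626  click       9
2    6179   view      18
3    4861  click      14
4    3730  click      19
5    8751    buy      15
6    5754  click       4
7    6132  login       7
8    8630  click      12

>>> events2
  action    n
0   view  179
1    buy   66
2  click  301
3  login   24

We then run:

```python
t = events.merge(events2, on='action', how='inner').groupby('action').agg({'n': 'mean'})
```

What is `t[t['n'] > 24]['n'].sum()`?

546.0

merge on 'action' (how='inner') → 9 rows:
   kbytes action  errors    n
0    3878  click       7  301
1    4626  click       9  301
2    6179   view      18  179
3    4861  click      14  301
4    3730  click      19  301
5    8751    buy      15   66
6    5754  click       4  301
7    6132  login       7   24
8    8630  click      12  301
group by action, mean of n:
            n
action       
buy      66.0
click   301.0
login    24.0
view    179.0
filter rows where n > 24:
            n
action       
buy      66.0
click   301.0
view    179.0
Taking the sum of column 'n' gives 546.0.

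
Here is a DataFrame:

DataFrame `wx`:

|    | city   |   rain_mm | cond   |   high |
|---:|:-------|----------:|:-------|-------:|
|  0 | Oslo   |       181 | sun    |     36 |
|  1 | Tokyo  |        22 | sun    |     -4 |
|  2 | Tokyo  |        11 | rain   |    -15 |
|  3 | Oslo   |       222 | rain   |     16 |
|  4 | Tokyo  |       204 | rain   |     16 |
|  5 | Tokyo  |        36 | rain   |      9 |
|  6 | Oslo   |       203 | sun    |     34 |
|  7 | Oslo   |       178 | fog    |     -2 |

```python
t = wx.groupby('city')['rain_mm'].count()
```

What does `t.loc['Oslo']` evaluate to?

4

group by city, count of rain_mm:
city
Oslo     4
Tokyo    4
Name: rain_mm, dtype: int64
Finally, value at index 'Oslo' = 4.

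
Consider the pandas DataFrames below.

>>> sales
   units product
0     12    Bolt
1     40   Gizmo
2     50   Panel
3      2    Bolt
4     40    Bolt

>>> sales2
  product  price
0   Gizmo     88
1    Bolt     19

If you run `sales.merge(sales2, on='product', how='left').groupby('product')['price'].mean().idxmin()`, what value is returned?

Bolt

merge on 'product' (how='left') → 5 rows:
   units product  price
0     12    Bolt   19.0
1     40   Gizmo   88.0
2     50   Panel    NaN
3      2    Bolt   19.0
4     40    Bolt   19.0
group by product, mean of price:
product
Bolt     19.0
Gizmo    88.0
Panel     NaN
Name: price, dtype: float64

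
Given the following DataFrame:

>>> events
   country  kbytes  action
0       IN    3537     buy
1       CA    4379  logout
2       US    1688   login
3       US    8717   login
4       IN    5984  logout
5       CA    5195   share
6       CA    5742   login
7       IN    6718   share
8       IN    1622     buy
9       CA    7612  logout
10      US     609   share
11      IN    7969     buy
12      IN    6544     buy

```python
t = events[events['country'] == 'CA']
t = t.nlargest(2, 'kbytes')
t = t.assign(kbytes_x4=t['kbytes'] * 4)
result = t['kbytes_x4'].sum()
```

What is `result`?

filter rows where country == 'CA':
  country  kbytes  action
1      CA    4379  logout
5      CA    5195   share
6      CA    5742   login
9      CA    7612  logout
take 2 rows with largest kbytes:
  country  kbytes  action
9      CA    7612  logout
6      CA    5742   login
add column kbytes_x4 = t['kbytes'] * 4:
  country  kbytes  action  kbytes_x4
9      CA    7612  logout      30448
6      CA    5742   login      22968
The sum of column 'kbytes_x4' is 53416.

53416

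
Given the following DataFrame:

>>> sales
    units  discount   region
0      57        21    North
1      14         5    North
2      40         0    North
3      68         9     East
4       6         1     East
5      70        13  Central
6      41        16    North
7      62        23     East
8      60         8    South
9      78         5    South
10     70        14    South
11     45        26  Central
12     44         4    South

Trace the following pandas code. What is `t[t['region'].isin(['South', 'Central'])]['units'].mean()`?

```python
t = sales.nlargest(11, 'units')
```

61.1666666667

take 11 rows with largest units:
    units  discount   region
9      78         5    South
5      70        13  Central
10     70        14    South
3      68         9     East
7      62        23     East
8      60         8    South
0      57        21    North
11     45        26  Central
12     44         4    South
6      41        16    North
2      40         0    North
filter rows where region in ['South', 'Central']:
    units  discount   region
9      78         5    South
5      70        13  Central
10     70        14    South
8      60         8    South
11     45        26  Central
12     44         4    South
So mean() = 61.1666666667.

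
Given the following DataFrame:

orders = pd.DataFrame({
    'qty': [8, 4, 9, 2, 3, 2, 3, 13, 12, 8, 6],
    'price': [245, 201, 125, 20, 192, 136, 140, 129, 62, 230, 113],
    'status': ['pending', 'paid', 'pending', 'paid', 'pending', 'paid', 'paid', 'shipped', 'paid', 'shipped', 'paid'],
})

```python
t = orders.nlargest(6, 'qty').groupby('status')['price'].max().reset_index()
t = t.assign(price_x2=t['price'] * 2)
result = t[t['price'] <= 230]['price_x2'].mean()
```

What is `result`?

take 6 rows with largest qty:
    qty  price   status
7    13    129  shipped
8    12     62     paid
2     9    125  pending
0     8    245  pending
9     8    230  shipped
10    6    113     paid
group by status, max of price:
status
paid       113
pending    245
shipped    230
Name: price, dtype: int64
reset_index():
    status  price
0     paid    113
1  pending    245
2  shipped    230
add column price_x2 = t['price'] * 2:
    status  price  price_x2
0     paid    113       226
1  pending    245       490
2  shipped    230       460
filter rows where price <= 230:
    status  price  price_x2
0     paid    113       226
2  shipped    230       460
Taking the mean of column 'price_x2' gives 343.0.

343.0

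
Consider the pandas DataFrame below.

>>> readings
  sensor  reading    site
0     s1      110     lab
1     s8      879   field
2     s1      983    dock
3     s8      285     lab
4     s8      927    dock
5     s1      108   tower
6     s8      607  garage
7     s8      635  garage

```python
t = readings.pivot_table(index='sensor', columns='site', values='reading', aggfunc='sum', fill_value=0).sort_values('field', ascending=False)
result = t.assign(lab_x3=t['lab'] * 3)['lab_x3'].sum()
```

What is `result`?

1185

pivot: rows=sensor, cols=site, sum(reading):
site    dock  field  garage  lab  tower
sensor                                 
s1       983      0       0  110    108
s8       927    879    1242  285      0
sort by field descending:
site    dock  field  garage  lab  tower
sensor                                 
s8       927    879    1242  285      0
s1       983      0       0  110    108
add column lab_x3 = t['lab'] * 3:
site    dock  field  garage  lab  tower  lab_x3
sensor                                         
s8       927    879    1242  285      0     855
s1       983      0       0  110    108     330
Then the sum of column 'lab_x3': 1185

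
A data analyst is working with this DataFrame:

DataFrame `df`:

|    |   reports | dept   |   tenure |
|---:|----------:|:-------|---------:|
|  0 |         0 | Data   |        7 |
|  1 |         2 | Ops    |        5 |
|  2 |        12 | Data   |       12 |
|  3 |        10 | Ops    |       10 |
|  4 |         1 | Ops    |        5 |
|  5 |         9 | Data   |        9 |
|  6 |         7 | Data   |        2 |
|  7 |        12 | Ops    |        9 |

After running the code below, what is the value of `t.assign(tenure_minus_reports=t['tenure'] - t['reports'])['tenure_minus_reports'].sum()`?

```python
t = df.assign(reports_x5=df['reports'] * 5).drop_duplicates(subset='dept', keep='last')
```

-8

add column reports_x5 = df['reports'] * 5:
   reports  dept  tenure  reports_x5
0        0  Data       7           0
1        2   Ops       5          10
2       12  Data      12          60
3       10   Ops      10          50
4        1   Ops       5           5
5        9  Data       9          45
6        7  Data       2          35
7       12   Ops       9          60
drop duplicate dept (keep=last):
   reports  dept  tenure  reports_x5
6        7  Data       2          35
7       12   Ops       9          60
add column tenure_minus_reports = t['tenure'] - t['reports']:
   reports  dept  tenure  reports_x5  tenure_minus_reports
6        7  Data       2          35                    -5
7       12   Ops       9          60                    -3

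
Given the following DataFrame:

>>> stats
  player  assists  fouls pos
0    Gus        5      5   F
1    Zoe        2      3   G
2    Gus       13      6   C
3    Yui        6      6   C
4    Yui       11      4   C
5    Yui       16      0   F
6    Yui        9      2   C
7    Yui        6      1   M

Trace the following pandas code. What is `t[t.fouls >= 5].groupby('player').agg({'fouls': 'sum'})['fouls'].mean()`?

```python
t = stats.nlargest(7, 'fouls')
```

take 7 rows with largest fouls:
  player  assists  fouls pos
2    Gus       13      6   C
3    Yui        6      6   C
0    Gus        5      5   F
4    Yui       11      4   C
1    Zoe        2      3   G
6    Yui        9      2   C
7    Yui        6      1   M
filter rows where fouls >= 5:
  player  assists  fouls pos
2    Gus       13      6   C
3    Yui        6      6   C
0    Gus        5      5   F
group by player, sum of fouls:
        fouls
player       
Gus        11
Yui         6

8.5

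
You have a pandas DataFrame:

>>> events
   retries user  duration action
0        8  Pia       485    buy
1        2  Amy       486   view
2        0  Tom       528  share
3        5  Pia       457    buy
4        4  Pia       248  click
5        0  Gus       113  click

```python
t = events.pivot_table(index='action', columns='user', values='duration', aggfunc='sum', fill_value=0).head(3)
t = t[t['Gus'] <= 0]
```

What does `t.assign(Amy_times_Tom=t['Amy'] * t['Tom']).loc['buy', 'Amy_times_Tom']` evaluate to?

0

pivot: rows=action, cols=user, sum(duration):
user    Amy  Gus  Pia  Tom
action                    
buy       0    0  942    0
click     0  113  248    0
share     0    0    0  528
view    486    0    0    0
take first 3 rows:
user    Amy  Gus  Pia  Tom
action                    
buy       0    0  942    0
click     0  113  248    0
share     0    0    0  528
filter rows where Gus <= 0:
user    Amy  Gus  Pia  Tom
action                    
buy       0    0  942    0
share     0    0    0  528
add column Amy_times_Tom = t['Amy'] * t['Tom']:
user    Amy  Gus  Pia  Tom  Amy_times_Tom
action                                   
buy       0    0  942    0              0
share     0    0    0  528              0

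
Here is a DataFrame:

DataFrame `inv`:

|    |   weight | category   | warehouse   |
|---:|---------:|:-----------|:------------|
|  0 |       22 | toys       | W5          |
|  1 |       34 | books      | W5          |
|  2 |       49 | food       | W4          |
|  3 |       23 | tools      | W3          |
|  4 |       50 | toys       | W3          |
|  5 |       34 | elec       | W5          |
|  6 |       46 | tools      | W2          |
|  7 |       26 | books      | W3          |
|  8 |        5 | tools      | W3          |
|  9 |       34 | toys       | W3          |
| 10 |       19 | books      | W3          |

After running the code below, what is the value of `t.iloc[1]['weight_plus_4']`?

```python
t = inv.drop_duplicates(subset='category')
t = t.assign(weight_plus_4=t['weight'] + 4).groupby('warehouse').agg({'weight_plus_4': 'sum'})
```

drop duplicate category (keep=first):
   weight category warehouse
0      22     toys        W5
1      34    books        W5
2      49     food        W4
3      23    tools        W3
5      34     elec        W5
add column weight_plus_4 = t['weight'] + 4:
   weight category warehouse  weight_plus_4
0      22     toys        W5             26
1      34    books        W5             38
2      49     food        W4             53
3      23    tools        W3             27
5      34     elec        W5             38
group by warehouse, sum of weight_plus_4:
           weight_plus_4
warehouse               
W3                    27
W4                    53
W5                   102

53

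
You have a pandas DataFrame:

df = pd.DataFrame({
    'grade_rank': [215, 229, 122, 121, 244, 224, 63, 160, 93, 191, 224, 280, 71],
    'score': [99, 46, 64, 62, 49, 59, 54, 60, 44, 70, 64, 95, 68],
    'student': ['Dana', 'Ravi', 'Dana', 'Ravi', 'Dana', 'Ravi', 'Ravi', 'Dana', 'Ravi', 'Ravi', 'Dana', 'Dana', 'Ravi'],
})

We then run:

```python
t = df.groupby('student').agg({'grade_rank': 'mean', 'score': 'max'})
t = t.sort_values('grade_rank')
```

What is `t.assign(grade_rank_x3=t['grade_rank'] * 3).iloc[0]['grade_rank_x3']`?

425.142857143

group by student: mean(grade_rank), max(score):
         grade_rank  score
student                   
Dana     207.500000     99
Ravi     141.714286     70
sort by grade_rank:
         grade_rank  score
student                   
Ravi     141.714286     70
Dana     207.500000     99
add column grade_rank_x3 = t['grade_rank'] * 3:
         grade_rank  score  grade_rank_x3
student                                  
Ravi     141.714286     70     425.142857
Dana     207.500000     99     622.500000
The value at position 0, column 'grade_rank_x3' is 425.142857143.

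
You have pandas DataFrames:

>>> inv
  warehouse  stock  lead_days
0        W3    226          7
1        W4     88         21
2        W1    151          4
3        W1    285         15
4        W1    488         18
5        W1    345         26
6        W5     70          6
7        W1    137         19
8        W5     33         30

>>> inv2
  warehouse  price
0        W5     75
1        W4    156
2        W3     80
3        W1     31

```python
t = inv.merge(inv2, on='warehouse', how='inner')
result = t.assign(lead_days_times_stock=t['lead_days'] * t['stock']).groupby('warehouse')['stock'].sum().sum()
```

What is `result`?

merge on 'warehouse' (how='inner') → 9 rows:
  warehouse  stock  lead_days  price
0        W3    226          7     80
1        W4     88         21    156
2        W1    151          4     31
3        W1    285         15     31
4        W1    488         18     31
5        W1    345         26     31
6        W5     70          6     75
7        W1    137         19     31
8        W5     33         30     75
add column lead_days_times_stock = t['lead_days'] * t['stock']:
  warehouse  stock  lead_days  price  lead_days_times_stock
0        W3    226          7     80                   1582
1        W4     88         21    156                   1848
2        W1    151          4     31                    604
3        W1    285         15     31                   4275
4        W1    488         18     31                   8784
5        W1    345         26     31                   8970
6        W5     70          6     75                    420
7        W1    137         19     31                   2603
8        W5     33         30     75                    990
group by warehouse, sum of stock:
warehouse
W1    1406
W3     226
W4      88
W5     103
Name: stock, dtype: int64

1823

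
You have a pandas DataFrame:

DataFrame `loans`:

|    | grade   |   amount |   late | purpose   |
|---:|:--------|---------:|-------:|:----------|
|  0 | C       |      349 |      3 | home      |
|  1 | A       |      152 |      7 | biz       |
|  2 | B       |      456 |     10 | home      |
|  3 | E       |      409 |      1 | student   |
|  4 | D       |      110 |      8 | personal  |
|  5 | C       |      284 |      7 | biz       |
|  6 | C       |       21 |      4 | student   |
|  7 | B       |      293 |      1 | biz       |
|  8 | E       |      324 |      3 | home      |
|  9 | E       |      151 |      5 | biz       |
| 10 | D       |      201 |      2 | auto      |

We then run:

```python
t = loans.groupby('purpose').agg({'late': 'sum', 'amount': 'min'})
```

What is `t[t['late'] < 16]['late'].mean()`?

5.0

group by purpose: sum(late), min(amount):
          late  amount
purpose               
auto         2     201
biz         20     151
home        16     324
personal     8     110
student      5      21
filter rows where late < 16:
          late  amount
purpose               
auto         2     201
personal     8     110
student      5      21
mean of column 'late' → 5.0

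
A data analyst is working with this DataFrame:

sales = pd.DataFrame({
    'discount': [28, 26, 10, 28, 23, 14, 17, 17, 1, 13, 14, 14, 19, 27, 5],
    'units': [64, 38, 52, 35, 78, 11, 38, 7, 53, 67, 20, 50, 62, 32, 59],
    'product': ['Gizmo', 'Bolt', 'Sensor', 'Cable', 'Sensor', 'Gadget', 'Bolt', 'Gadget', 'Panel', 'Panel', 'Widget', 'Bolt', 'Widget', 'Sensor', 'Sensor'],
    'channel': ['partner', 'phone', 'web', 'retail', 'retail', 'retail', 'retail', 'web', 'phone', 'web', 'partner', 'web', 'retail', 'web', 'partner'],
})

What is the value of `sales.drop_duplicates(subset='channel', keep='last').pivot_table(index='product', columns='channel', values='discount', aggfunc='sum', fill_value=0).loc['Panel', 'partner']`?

0

drop duplicate channel (keep=last):
    discount  units product  channel
8          1     53   Panel    phone
12        19     62  Widget   retail
13        27     32  Sensor      web
14         5     59  Sensor  partner
pivot: rows=product, cols=channel, sum(discount):
channel  partner  phone  retail  web
product                             
Panel          0      1       0    0
Sensor         5      0       0   27
Widget         0      0      19    0
So loc['Panel', 'partner'] = 0.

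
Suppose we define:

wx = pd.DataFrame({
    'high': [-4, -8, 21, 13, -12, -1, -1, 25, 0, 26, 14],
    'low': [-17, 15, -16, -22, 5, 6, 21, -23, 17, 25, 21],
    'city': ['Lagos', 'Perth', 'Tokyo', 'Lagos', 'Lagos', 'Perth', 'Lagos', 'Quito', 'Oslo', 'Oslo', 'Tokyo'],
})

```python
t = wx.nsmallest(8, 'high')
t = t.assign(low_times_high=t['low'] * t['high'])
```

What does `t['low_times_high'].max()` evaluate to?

294

take 8 rows with smallest high:
    high  low   city
4    -12    5  Lagos
1     -8   15  Perth
0     -4  -17  Lagos
5     -1    6  Perth
6     -1   21  Lagos
8      0   17   Oslo
3     13  -22  Lagos
10    14   21  Tokyo
add column low_times_high = t['low'] * t['high']:
    high  low   city  low_times_high
4    -12    5  Lagos             -60
1     -8   15  Perth            -120
0     -4  -17  Lagos              68
5     -1    6  Perth              -6
6     -1   21  Lagos             -21
8      0   17   Oslo               0
3     13  -22  Lagos            -286
10    14   21  Tokyo             294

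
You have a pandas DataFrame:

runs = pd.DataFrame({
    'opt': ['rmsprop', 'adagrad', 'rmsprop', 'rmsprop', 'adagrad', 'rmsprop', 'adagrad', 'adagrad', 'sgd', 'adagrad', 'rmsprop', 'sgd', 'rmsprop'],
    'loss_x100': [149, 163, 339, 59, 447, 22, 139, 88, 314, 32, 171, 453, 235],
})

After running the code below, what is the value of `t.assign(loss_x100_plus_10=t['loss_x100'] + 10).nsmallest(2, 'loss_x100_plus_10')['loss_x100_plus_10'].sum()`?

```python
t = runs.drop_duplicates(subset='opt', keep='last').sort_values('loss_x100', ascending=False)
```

drop duplicate opt (keep=last):
        opt  loss_x100
9   adagrad         32
11      sgd        453
12  rmsprop        235
sort by loss_x100 descending:
        opt  loss_x100
11      sgd        453
12  rmsprop        235
9   adagrad         32
add column loss_x100_plus_10 = t['loss_x100'] + 10:
        opt  loss_x100  loss_x100_plus_10
11      sgd        453                463
12  rmsprop        235                245
9   adagrad         32                 42
take 2 rows with smallest loss_x100_plus_10:
        opt  loss_x100  loss_x100_plus_10
9   adagrad         32                 42
12  rmsprop        235                245
The sum of column 'loss_x100_plus_10' is 287.

287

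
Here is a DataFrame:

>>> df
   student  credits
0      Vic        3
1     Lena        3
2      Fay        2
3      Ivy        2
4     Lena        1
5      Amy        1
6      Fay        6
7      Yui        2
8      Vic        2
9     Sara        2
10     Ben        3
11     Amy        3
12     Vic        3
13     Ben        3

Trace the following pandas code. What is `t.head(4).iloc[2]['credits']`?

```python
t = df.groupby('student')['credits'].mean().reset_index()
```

group by student, mean of credits:
student
Amy     2.000000
Ben     3.000000
Fay     4.000000
Ivy     2.000000
Lena    2.000000
Sara    2.000000
Vic     2.666667
Yui     2.000000
Name: credits, dtype: float64
reset_index():
  student   credits
0     Amy  2.000000
1     Ben  3.000000
2     Fay  4.000000
3     Ivy  2.000000
4    Lena  2.000000
5    Sara  2.000000
6     Vic  2.666667
7     Yui  2.000000
take first 4 rows:
  student  credits
0     Amy      2.0
1     Ben      3.0
2     Fay      4.0
3     Ivy      2.0
So iloc[2]['credits'] = 4.0.

4.0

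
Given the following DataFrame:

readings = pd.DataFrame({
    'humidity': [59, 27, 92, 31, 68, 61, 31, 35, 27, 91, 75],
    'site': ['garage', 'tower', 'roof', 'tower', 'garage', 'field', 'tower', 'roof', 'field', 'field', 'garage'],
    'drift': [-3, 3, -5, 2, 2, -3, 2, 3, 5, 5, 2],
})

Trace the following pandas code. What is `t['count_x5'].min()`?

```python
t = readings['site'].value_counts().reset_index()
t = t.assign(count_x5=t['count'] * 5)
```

value_counts of site:
site
garage    3
tower     3
field     3
roof      2
Name: count, dtype: int64
reset_index():
     site  count
0  garage      3
1   tower      3
2   field      3
3    roof      2
add column count_x5 = t['count'] * 5:
     site  count  count_x5
0  garage      3        15
1   tower      3        15
2   field      3        15
3    roof      2        10

10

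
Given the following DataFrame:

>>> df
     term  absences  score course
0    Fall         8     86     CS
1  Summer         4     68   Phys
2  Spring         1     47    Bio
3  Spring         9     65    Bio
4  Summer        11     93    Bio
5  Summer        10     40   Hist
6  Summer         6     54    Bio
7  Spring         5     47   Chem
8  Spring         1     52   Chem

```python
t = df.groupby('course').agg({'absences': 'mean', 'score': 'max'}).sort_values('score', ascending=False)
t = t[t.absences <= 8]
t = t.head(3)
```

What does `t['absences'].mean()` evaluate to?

group by course: mean(absences), max(score):
        absences  score
course                 
Bio         6.75     93
CS          8.00     86
Chem        3.00     52
Hist       10.00     40
Phys        4.00     68
sort by score descending:
        absences  score
course                 
Bio         6.75     93
CS          8.00     86
Phys        4.00     68
Chem        3.00     52
Hist       10.00     40
filter rows where absences <= 8:
        absences  score
course                 
Bio         6.75     93
CS          8.00     86
Phys        4.00     68
Chem        3.00     52
take first 3 rows:
        absences  score
course                 
Bio         6.75     93
CS          8.00     86
Phys        4.00     68
mean of column 'absences' → 6.25

6.25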